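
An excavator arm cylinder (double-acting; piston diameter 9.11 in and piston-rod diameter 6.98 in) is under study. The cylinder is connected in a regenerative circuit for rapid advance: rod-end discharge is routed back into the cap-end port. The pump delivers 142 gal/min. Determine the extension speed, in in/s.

v ≈ 14.3 in/s

In regeneration the rod-end outflow joins the pump flow into the cap end, so the net volume the pump must supply per unit advance equals the rod cross-section area.
Rod cross-section A_rod = π/4 × (6.98 in)² = 38.26 in^2
v = Q_pump / A_rod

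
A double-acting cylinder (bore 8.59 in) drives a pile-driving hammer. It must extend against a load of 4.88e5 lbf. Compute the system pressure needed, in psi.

P ≈ 8420 psi

Cap-side area A_cap = π/4 × (8.59 in)² = 57.95 in^2
P = F / A = 4.88e5 lbf / A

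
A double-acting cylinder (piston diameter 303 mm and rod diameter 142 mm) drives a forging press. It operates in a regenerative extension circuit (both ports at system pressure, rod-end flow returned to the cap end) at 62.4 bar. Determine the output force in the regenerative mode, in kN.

F ≈ 98.8 kN

With equal pressure on both faces, forces on the annular region cancel; the net push is pressure × rod cross-section.
Rod cross-section A_rod = π/4 × (142 mm)² = 15840 mm^2
F = P × A_rod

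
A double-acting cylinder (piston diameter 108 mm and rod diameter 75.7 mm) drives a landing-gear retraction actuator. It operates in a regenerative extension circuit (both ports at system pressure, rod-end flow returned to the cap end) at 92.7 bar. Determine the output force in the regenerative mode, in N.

F ≈ 41700 N

With equal pressure on both faces, forces on the annular region cancel; the net push is pressure × rod cross-section.
Rod cross-section A_rod = π/4 × (75.7 mm)² = 4501 mm^2
F = P × A_rod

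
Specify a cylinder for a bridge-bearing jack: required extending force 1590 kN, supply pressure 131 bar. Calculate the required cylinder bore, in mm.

Extension force acts on the full piston face: F = P × (π/4)D².
D = √(4F / (πP)) = √(4 × 1590 kN / (π × 131 bar))

D ≈ 393 mm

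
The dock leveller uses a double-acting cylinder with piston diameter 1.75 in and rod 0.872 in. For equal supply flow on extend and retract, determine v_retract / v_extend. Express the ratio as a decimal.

v_ret/v_ext ≈ 1.33

Cap-side area A_cap = π/4 × (1.75 in)² = 2.405 in^2
Rod-side annular area A_ann = π/4 × (1.75² − 0.872²) = 1.808 in^2
For equal Q, v ∝ 1/A, so v_ret/v_ext = A_cap/A_ann.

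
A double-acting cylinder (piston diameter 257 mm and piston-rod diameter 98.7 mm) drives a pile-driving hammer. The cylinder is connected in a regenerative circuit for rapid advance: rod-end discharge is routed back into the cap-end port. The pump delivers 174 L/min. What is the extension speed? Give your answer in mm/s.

In regeneration the rod-end outflow joins the pump flow into the cap end, so the net volume the pump must supply per unit advance equals the rod cross-section area.
Rod cross-section A_rod = π/4 × (98.7 mm)² = 7651 mm^2
v = Q_pump / A_rod

v ≈ 379 mm/s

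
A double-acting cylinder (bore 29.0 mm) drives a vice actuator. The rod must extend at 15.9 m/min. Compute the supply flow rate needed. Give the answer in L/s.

Cap-side area A_cap = π/4 × (29.0 mm)² = 660.5 mm^2
Q = A × v

Q ≈ 0.175 L/s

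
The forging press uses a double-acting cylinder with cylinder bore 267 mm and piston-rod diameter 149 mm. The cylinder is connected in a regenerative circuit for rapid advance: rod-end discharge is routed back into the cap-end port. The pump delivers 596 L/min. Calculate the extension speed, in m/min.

In regeneration the rod-end outflow joins the pump flow into the cap end, so the net volume the pump must supply per unit advance equals the rod cross-section area.
Rod cross-section A_rod = π/4 × (149 mm)² = 17440 mm^2
v = Q_pump / A_rod

v ≈ 34.2 m/min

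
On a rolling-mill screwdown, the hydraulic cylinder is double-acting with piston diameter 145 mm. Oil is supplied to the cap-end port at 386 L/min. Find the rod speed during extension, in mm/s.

Cap-side area A_cap = π/4 × (145 mm)² = 16510 mm^2
v = Q / A

v ≈ 390 mm/s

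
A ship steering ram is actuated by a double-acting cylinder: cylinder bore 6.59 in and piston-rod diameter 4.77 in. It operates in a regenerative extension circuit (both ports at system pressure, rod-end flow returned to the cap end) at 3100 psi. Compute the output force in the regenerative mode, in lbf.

With equal pressure on both faces, forces on the annular region cancel; the net push is pressure × rod cross-section.
Rod cross-section A_rod = π/4 × (4.77 in)² = 17.87 in^2
F = P × A_rod

F ≈ 55400 lbf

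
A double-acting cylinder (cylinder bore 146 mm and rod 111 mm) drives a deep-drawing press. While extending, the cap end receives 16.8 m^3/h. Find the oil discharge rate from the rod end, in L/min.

Q_out ≈ 118 L/min

Cap-side area A_cap = π/4 × (146 mm)² = 16740 mm^2
Rod-side annular area A_ann = π/4 × (146² − 111²) = 7065 mm^2
Piston speed v = Q_in/A_cap; rod-end outflow Q_out = v × A_ann = Q_in × A_ann/A_cap.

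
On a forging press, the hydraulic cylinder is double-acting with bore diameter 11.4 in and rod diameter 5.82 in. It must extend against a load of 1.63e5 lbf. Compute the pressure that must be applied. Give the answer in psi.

Cap-side area A_cap = π/4 × (11.4 in)² = 102.1 in^2
P = F / A = 1.63e5 lbf / A

P ≈ 1600 psi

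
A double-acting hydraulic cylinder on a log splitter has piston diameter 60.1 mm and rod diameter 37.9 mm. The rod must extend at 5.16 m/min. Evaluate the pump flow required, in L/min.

Cap-side area A_cap = π/4 × (60.1 mm)² = 2837 mm^2
Q = A × v

Q ≈ 14.6 L/min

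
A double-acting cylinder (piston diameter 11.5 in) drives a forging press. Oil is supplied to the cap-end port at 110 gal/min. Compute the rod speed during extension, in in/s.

v ≈ 4.08 in/s

Cap-side area A_cap = π/4 × (11.5 in)² = 103.9 in^2
v = Q / A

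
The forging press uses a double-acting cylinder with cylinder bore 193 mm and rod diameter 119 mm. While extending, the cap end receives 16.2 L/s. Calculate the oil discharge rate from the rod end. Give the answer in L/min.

Cap-side area A_cap = π/4 × (193 mm)² = 29260 mm^2
Rod-side annular area A_ann = π/4 × (193² − 119²) = 18130 mm^2
Piston speed v = Q_in/A_cap; rod-end outflow Q_out = v × A_ann = Q_in × A_ann/A_cap.

Q_out ≈ 602 L/min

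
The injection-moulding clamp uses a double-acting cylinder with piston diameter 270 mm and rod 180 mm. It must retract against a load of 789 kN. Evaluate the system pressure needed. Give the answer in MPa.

P ≈ 24.8 MPa

Rod-side annular area A_ann = π/4 × (270² − 180²) = 31810 mm^2
Retraction: pressure acts on the annular area.
P = F / A = 789 kN / A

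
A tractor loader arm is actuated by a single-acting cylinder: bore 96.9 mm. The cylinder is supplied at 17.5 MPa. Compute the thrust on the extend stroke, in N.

F ≈ 1.29e5 N

Cap-side area A_cap = π/4 × (96.9 mm)² = 7375 mm^2
F = P × A_cap = 17.5 MPa × A_cap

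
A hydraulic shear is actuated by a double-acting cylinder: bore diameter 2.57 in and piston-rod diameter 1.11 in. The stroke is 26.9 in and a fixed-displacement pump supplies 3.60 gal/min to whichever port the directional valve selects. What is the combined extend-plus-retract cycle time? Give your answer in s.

Cap-side area A_cap = π/4 × (2.57 in)² = 5.187 in^2
Rod-side annular area A_ann = π/4 × (2.57² − 1.11²) = 4.220 in^2
t_ext = A_cap·L/Q = 10.07 s
t_ret = A_ann·L/Q = 8.190 s
t_cycle = t_ext + t_ret

t ≈ 18.3 s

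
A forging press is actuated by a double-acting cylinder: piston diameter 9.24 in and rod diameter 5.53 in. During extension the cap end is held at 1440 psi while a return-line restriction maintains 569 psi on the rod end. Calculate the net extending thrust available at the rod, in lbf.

Cap-side area A_cap = π/4 × (9.24 in)² = 67.06 in^2
Rod-side annular area A_ann = π/4 × (9.24² − 5.53²) = 43.04 in^2
Net thrust = P_cap·A_cap − P_rod·A_ann = 96560 lbf − 24490 lbf

F ≈ 72100 lbf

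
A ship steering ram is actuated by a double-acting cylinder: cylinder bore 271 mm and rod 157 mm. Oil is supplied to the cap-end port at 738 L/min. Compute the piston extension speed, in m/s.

v ≈ 0.213 m/s

Cap-side area A_cap = π/4 × (271 mm)² = 57680 mm^2
v = Q / A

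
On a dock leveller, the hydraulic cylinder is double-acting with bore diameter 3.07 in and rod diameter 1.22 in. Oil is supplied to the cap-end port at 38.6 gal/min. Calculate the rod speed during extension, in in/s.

Cap-side area A_cap = π/4 × (3.07 in)² = 7.402 in^2
v = Q / A

v ≈ 20.1 in/s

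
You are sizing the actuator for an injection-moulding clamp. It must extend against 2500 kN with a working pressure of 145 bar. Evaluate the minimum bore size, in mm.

Extension force acts on the full piston face: F = P × (π/4)D².
D = √(4F / (πP)) = √(4 × 2500 kN / (π × 145 bar))

D ≈ 469 mm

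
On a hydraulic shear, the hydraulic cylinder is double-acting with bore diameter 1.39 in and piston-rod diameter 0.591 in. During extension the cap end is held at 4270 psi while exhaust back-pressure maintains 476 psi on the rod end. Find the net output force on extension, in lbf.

Cap-side area A_cap = π/4 × (1.39 in)² = 1.517 in^2
Rod-side annular area A_ann = π/4 × (1.39² − 0.591²) = 1.243 in^2
Net thrust = P_cap·A_cap − P_rod·A_ann = 6480 lbf − 591.7 lbf

F ≈ 5890 lbf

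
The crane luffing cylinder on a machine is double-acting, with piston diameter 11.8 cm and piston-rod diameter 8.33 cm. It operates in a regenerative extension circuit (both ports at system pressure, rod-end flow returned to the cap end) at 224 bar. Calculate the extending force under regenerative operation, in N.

F ≈ 1.22e5 N

With equal pressure on both faces, forces on the annular region cancel; the net push is pressure × rod cross-section.
Rod cross-section A_rod = π/4 × (8.33 cm)² = 54.50 cm^2
F = P × A_rod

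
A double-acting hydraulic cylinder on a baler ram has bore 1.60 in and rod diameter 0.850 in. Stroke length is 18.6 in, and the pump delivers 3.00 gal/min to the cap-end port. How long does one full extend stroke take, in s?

Cap-side area A_cap = π/4 × (1.60 in)² = 2.011 in^2
Swept volume V = A × L; t = V / Q = A·L / Q

t ≈ 3.24 s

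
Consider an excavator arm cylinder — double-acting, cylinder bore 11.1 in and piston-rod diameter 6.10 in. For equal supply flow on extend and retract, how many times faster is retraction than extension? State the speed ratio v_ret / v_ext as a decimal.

Cap-side area A_cap = π/4 × (11.1 in)² = 96.77 in^2
Rod-side annular area A_ann = π/4 × (11.1² − 6.10²) = 67.54 in^2
For equal Q, v ∝ 1/A, so v_ret/v_ext = A_cap/A_ann.

v_ret/v_ext ≈ 1.43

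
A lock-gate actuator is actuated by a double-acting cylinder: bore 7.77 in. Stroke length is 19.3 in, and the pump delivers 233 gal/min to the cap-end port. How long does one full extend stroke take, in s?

t ≈ 1.02 s

Cap-side area A_cap = π/4 × (7.77 in)² = 47.42 in^2
Swept volume V = A × L; t = V / Q = A·L / Q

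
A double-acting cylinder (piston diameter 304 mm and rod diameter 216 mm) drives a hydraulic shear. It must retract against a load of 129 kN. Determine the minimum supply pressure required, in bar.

Rod-side annular area A_ann = π/4 × (304² − 216²) = 35940 mm^2
Retraction: pressure acts on the annular area.
P = F / A = 129 kN / A

P ≈ 35.9 bar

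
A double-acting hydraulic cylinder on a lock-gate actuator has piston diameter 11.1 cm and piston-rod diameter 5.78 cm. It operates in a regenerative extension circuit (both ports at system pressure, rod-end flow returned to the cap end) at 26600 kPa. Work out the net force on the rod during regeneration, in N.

With equal pressure on both faces, forces on the annular region cancel; the net push is pressure × rod cross-section.
Rod cross-section A_rod = π/4 × (5.78 cm)² = 26.24 cm^2
F = P × A_rod

F ≈ 69800 N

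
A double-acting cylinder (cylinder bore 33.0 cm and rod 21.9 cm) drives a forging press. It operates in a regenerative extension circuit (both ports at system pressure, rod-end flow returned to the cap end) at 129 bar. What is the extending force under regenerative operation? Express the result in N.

With equal pressure on both faces, forces on the annular region cancel; the net push is pressure × rod cross-section.
Rod cross-section A_rod = π/4 × (21.9 cm)² = 376.7 cm^2
F = P × A_rod

F ≈ 4.86e5 N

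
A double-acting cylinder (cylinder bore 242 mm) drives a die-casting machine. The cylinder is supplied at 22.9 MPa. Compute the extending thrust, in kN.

Cap-side area A_cap = π/4 × (242 mm)² = 46000 mm^2
F = P × A_cap = 22.9 MPa × A_cap

F ≈ 1050 kN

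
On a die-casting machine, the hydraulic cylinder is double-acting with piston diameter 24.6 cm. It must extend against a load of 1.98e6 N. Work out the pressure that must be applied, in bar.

P ≈ 417 bar

Cap-side area A_cap = π/4 × (24.6 cm)² = 475.3 cm^2
P = F / A = 1.98e6 N / A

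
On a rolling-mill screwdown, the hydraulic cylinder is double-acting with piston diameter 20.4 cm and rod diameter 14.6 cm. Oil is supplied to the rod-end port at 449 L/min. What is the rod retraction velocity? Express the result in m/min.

v ≈ 28.2 m/min

Rod-side annular area A_ann = π/4 × (20.4² − 14.6²) = 159.4 cm^2
Flow into the rod-end port fills the annular volume.
v = Q / A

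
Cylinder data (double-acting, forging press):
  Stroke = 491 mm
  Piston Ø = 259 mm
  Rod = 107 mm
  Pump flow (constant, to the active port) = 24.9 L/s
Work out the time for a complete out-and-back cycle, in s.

t ≈ 1.90 s

Cap-side area A_cap = π/4 × (259 mm)² = 52690 mm^2
Rod-side annular area A_ann = π/4 × (259² − 107²) = 43690 mm^2
t_ext = A_cap·L/Q = 1.039 s
t_ret = A_ann·L/Q = 0.8616 s
t_cycle = t_ext + t_ret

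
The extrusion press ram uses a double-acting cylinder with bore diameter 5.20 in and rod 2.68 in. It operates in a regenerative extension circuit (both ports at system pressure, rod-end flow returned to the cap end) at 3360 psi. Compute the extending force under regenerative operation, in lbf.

F ≈ 19000 lbf

With equal pressure on both faces, forces on the annular region cancel; the net push is pressure × rod cross-section.
Rod cross-section A_rod = π/4 × (2.68 in)² = 5.641 in^2
F = P × A_rod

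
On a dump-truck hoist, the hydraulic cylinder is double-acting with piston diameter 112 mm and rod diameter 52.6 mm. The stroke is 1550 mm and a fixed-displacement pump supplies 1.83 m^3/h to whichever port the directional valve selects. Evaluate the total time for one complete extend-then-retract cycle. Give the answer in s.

Cap-side area A_cap = π/4 × (112 mm)² = 9852 mm^2
Rod-side annular area A_ann = π/4 × (112² − 52.6²) = 7679 mm^2
t_ext = A_cap·L/Q = 30.04 s
t_ret = A_ann·L/Q = 23.41 s
t_cycle = t_ext + t_ret

t ≈ 53.5 s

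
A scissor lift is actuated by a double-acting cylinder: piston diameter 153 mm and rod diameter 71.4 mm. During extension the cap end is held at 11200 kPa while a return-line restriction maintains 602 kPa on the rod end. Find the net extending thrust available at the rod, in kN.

Cap-side area A_cap = π/4 × (153 mm)² = 18390 mm^2
Rod-side annular area A_ann = π/4 × (153² − 71.4²) = 14380 mm^2
Net thrust = P_cap·A_cap − P_rod·A_ann = 205.9 kN − 8.658 kN

F ≈ 197 kN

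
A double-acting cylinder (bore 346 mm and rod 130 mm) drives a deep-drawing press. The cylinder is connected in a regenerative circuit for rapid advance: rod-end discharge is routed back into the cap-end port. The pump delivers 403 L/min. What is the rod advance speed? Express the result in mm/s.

v ≈ 506 mm/s

In regeneration the rod-end outflow joins the pump flow into the cap end, so the net volume the pump must supply per unit advance equals the rod cross-section area.
Rod cross-section A_rod = π/4 × (130 mm)² = 13270 mm^2
v = Q_pump / A_rod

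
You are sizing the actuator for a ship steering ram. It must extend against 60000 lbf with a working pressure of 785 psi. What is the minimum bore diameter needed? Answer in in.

Extension force acts on the full piston face: F = P × (π/4)D².
D = √(4F / (πP)) = √(4 × 60000 lbf / (π × 785 psi))

D ≈ 9.86 in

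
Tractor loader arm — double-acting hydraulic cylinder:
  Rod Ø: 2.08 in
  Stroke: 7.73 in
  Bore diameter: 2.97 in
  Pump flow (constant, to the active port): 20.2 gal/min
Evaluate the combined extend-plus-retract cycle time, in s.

t ≈ 1.04 s

Cap-side area A_cap = π/4 × (2.97 in)² = 6.928 in^2
Rod-side annular area A_ann = π/4 × (2.97² − 2.08²) = 3.530 in^2
t_ext = A_cap·L/Q = 0.6886 s
t_ret = A_ann·L/Q = 0.3509 s
t_cycle = t_ext + t_ret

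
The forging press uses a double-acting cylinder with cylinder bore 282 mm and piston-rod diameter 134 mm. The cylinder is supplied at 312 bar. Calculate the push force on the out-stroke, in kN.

F ≈ 1950 kN

Cap-side area A_cap = π/4 × (282 mm)² = 62460 mm^2
F = P × A_cap = 312 bar × A_cap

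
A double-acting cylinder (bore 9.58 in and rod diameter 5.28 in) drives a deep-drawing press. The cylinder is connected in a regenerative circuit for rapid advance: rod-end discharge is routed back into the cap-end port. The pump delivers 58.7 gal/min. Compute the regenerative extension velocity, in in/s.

In regeneration the rod-end outflow joins the pump flow into the cap end, so the net volume the pump must supply per unit advance equals the rod cross-section area.
Rod cross-section A_rod = π/4 × (5.28 in)² = 21.90 in^2
v = Q_pump / A_rod

v ≈ 10.3 in/s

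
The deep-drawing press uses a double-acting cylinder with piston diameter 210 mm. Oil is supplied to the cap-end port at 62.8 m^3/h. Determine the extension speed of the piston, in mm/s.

v ≈ 504 mm/s

Cap-side area A_cap = π/4 × (210 mm)² = 34640 mm^2
v = Q / A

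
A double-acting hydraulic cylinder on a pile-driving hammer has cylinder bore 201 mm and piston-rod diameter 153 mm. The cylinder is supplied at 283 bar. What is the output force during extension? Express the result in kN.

F ≈ 898 kN

Cap-side area A_cap = π/4 × (201 mm)² = 31730 mm^2
F = P × A_cap = 283 bar × A_cap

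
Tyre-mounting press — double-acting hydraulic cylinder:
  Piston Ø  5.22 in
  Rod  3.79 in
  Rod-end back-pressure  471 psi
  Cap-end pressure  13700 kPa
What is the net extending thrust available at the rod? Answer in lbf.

F ≈ 37800 lbf

Cap-side area A_cap = π/4 × (5.22 in)² = 21.40 in^2
Rod-side annular area A_ann = π/4 × (5.22² − 3.79²) = 10.12 in^2
Net thrust = P_cap·A_cap − P_rod·A_ann = 42520 lbf − 4766 lbf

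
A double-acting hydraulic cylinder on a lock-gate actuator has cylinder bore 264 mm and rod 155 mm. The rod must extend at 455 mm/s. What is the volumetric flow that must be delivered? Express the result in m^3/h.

Cap-side area A_cap = π/4 × (264 mm)² = 54740 mm^2
Q = A × v

Q ≈ 89.7 m^3/h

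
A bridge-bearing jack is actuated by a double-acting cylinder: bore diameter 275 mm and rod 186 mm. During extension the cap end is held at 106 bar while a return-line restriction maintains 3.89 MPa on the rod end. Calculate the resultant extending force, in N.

Cap-side area A_cap = π/4 × (275 mm)² = 59400 mm^2
Rod-side annular area A_ann = π/4 × (275² − 186²) = 32220 mm^2
Net thrust = P_cap·A_cap − P_rod·A_ann = 6.296e5 N − 1.254e5 N

F ≈ 5.04e5 N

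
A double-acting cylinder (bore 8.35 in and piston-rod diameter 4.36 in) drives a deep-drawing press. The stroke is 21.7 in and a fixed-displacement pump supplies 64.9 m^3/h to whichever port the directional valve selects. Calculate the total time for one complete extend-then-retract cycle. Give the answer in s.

Cap-side area A_cap = π/4 × (8.35 in)² = 54.76 in^2
Rod-side annular area A_ann = π/4 × (8.35² − 4.36²) = 39.83 in^2
t_ext = A_cap·L/Q = 1.080 s
t_ret = A_ann·L/Q = 0.7856 s
t_cycle = t_ext + t_ret

t ≈ 1.87 s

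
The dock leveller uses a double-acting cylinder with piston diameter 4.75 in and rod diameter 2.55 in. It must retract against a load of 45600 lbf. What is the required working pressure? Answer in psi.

Rod-side annular area A_ann = π/4 × (4.75² − 2.55²) = 12.61 in^2
Retraction: pressure acts on the annular area.
P = F / A = 45600 lbf / A

P ≈ 3620 psi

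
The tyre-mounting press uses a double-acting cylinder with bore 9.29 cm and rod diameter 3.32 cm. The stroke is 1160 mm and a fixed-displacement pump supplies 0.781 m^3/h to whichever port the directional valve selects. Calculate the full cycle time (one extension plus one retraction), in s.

t ≈ 67.9 s

Cap-side area A_cap = π/4 × (9.29 cm)² = 67.78 cm^2
Rod-side annular area A_ann = π/4 × (9.29² − 3.32²) = 59.13 cm^2
t_ext = A_cap·L/Q = 36.24 s
t_ret = A_ann·L/Q = 31.61 s
t_cycle = t_ext + t_ret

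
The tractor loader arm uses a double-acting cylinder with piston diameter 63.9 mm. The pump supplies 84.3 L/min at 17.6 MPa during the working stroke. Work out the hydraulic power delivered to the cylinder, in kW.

Hydraulic power = P × Q

W ≈ 24.7 kW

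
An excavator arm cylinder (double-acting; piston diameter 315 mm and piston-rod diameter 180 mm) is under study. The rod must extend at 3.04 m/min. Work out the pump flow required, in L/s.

Cap-side area A_cap = π/4 × (315 mm)² = 77930 mm^2
Q = A × v

Q ≈ 3.95 L/s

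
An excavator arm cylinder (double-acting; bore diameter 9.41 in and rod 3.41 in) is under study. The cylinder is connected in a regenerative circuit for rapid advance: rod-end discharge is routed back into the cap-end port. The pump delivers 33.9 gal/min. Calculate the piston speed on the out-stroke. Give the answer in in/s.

In regeneration the rod-end outflow joins the pump flow into the cap end, so the net volume the pump must supply per unit advance equals the rod cross-section area.
Rod cross-section A_rod = π/4 × (3.41 in)² = 9.133 in^2
v = Q_pump / A_rod

v ≈ 14.3 in/s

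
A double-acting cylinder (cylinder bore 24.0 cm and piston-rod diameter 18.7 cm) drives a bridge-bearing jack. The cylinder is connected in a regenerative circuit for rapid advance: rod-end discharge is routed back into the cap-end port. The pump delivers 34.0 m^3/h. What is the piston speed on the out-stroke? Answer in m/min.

In regeneration the rod-end outflow joins the pump flow into the cap end, so the net volume the pump must supply per unit advance equals the rod cross-section area.
Rod cross-section A_rod = π/4 × (18.7 cm)² = 274.6 cm^2
v = Q_pump / A_rod

v ≈ 20.6 m/min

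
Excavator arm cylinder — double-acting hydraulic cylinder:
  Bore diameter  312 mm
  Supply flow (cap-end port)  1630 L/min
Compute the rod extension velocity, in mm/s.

Cap-side area A_cap = π/4 × (312 mm)² = 76450 mm^2
v = Q / A

v ≈ 355 mm/s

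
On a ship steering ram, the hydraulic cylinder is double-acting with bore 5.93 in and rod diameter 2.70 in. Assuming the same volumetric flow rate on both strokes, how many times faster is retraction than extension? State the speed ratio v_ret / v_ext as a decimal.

Cap-side area A_cap = π/4 × (5.93 in)² = 27.62 in^2
Rod-side annular area A_ann = π/4 × (5.93² − 2.70²) = 21.89 in^2
For equal Q, v ∝ 1/A, so v_ret/v_ext = A_cap/A_ann.

v_ret/v_ext ≈ 1.26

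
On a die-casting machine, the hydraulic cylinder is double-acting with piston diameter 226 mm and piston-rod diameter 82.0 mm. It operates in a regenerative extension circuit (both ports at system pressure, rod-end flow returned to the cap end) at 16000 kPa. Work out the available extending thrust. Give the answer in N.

F ≈ 84500 N

With equal pressure on both faces, forces on the annular region cancel; the net push is pressure × rod cross-section.
Rod cross-section A_rod = π/4 × (82.0 mm)² = 5281 mm^2
F = P × A_rod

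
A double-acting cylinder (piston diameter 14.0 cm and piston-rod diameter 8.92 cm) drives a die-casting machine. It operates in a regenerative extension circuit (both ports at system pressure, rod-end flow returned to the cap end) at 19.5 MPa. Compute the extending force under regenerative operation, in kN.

F ≈ 122 kN

With equal pressure on both faces, forces on the annular region cancel; the net push is pressure × rod cross-section.
Rod cross-section A_rod = π/4 × (8.92 cm)² = 62.49 cm^2
F = P × A_rod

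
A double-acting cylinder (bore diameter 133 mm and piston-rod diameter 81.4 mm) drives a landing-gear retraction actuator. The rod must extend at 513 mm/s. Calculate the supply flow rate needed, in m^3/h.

Cap-side area A_cap = π/4 × (133 mm)² = 13890 mm^2
Q = A × v

Q ≈ 25.7 m^3/h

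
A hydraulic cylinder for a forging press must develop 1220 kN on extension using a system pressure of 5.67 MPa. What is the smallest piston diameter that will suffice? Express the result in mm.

D ≈ 523 mm

Extension force acts on the full piston face: F = P × (π/4)D².
D = √(4F / (πP)) = √(4 × 1220 kN / (π × 5.67 MPa))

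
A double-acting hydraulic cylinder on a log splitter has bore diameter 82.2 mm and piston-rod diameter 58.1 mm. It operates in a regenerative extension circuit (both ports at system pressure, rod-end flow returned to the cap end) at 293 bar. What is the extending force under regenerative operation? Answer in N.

With equal pressure on both faces, forces on the annular region cancel; the net push is pressure × rod cross-section.
Rod cross-section A_rod = π/4 × (58.1 mm)² = 2651 mm^2
F = P × A_rod

F ≈ 77700 N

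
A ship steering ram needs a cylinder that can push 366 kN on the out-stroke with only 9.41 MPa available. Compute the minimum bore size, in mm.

Extension force acts on the full piston face: F = P × (π/4)D².
D = √(4F / (πP)) = √(4 × 366 kN / (π × 9.41 MPa))

D ≈ 223 mm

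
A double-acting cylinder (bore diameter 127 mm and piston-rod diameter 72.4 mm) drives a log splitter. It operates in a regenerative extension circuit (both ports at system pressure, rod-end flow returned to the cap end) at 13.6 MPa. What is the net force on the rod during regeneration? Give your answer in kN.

F ≈ 56.0 kN

With equal pressure on both faces, forces on the annular region cancel; the net push is pressure × rod cross-section.
Rod cross-section A_rod = π/4 × (72.4 mm)² = 4117 mm^2
F = P × A_rod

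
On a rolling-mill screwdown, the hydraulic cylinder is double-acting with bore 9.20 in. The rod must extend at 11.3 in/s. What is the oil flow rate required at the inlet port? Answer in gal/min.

Cap-side area A_cap = π/4 × (9.20 in)² = 66.48 in^2
Q = A × v

Q ≈ 195 gal/min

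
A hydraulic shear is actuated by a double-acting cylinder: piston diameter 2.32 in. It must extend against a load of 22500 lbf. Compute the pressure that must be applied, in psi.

P ≈ 5320 psi

Cap-side area A_cap = π/4 × (2.32 in)² = 4.227 in^2
P = F / A = 22500 lbf / A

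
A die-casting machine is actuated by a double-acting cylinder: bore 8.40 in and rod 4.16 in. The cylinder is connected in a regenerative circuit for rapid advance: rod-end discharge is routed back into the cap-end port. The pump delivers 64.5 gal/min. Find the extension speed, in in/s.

In regeneration the rod-end outflow joins the pump flow into the cap end, so the net volume the pump must supply per unit advance equals the rod cross-section area.
Rod cross-section A_rod = π/4 × (4.16 in)² = 13.59 in^2
v = Q_pump / A_rod

v ≈ 18.3 in/s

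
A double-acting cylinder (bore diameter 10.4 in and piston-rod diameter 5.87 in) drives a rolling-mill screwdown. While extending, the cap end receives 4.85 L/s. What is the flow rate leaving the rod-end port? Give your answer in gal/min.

Cap-side area A_cap = π/4 × (10.4 in)² = 84.95 in^2
Rod-side annular area A_ann = π/4 × (10.4² − 5.87²) = 57.89 in^2
Piston speed v = Q_in/A_cap; rod-end outflow Q_out = v × A_ann = Q_in × A_ann/A_cap.

Q_out ≈ 52.4 gal/min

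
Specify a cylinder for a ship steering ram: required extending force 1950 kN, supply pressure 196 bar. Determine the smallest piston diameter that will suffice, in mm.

D ≈ 356 mm

Extension force acts on the full piston face: F = P × (π/4)D².
D = √(4F / (πP)) = √(4 × 1950 kN / (π × 196 bar))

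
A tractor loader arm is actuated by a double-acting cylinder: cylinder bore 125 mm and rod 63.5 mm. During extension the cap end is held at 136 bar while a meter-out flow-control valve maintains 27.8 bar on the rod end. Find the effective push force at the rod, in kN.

Cap-side area A_cap = π/4 × (125 mm)² = 12270 mm^2
Rod-side annular area A_ann = π/4 × (125² − 63.5²) = 9105 mm^2
Net thrust = P_cap·A_cap − P_rod·A_ann = 166.9 kN − 25.31 kN

F ≈ 142 kN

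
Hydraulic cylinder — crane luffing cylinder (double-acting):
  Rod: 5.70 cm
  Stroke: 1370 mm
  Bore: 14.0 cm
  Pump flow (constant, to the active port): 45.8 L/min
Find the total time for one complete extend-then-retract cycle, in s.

Cap-side area A_cap = π/4 × (14.0 cm)² = 153.9 cm^2
Rod-side annular area A_ann = π/4 × (14.0² − 5.70²) = 128.4 cm^2
t_ext = A_cap·L/Q = 27.63 s
t_ret = A_ann·L/Q = 23.05 s
t_cycle = t_ext + t_ret

t ≈ 50.7 s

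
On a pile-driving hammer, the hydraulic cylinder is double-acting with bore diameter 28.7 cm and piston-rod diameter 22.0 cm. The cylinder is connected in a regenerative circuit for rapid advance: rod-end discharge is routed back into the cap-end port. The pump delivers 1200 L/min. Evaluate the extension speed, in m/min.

In regeneration the rod-end outflow joins the pump flow into the cap end, so the net volume the pump must supply per unit advance equals the rod cross-section area.
Rod cross-section A_rod = π/4 × (22.0 cm)² = 380.1 cm^2
v = Q_pump / A_rod

v ≈ 31.6 m/min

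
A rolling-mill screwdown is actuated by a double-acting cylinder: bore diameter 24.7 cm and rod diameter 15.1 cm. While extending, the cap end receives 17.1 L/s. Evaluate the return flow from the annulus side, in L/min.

Q_out ≈ 643 L/min

Cap-side area A_cap = π/4 × (24.7 cm)² = 479.2 cm^2
Rod-side annular area A_ann = π/4 × (24.7² − 15.1²) = 300.1 cm^2
Piston speed v = Q_in/A_cap; rod-end outflow Q_out = v × A_ann = Q_in × A_ann/A_cap.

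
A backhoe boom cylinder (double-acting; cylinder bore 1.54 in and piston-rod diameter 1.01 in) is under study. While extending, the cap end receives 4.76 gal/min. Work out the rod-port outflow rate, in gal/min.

Q_out ≈ 2.71 gal/min

Cap-side area A_cap = π/4 × (1.54 in)² = 1.863 in^2
Rod-side annular area A_ann = π/4 × (1.54² − 1.01²) = 1.061 in^2
Piston speed v = Q_in/A_cap; rod-end outflow Q_out = v × A_ann = Q_in × A_ann/A_cap.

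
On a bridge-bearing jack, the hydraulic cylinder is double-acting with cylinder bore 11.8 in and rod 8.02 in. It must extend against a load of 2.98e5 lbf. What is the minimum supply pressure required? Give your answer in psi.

Cap-side area A_cap = π/4 × (11.8 in)² = 109.4 in^2
P = F / A = 2.98e5 lbf / A

P ≈ 2720 psi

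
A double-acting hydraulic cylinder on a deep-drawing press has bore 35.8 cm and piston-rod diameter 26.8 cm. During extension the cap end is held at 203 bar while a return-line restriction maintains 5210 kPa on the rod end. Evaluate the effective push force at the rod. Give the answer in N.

Cap-side area A_cap = π/4 × (35.8 cm)² = 1007 cm^2
Rod-side annular area A_ann = π/4 × (35.8² − 26.8²) = 442.5 cm^2
Net thrust = P_cap·A_cap − P_rod·A_ann = 2.043e6 N − 2.305e5 N

F ≈ 1.81e6 N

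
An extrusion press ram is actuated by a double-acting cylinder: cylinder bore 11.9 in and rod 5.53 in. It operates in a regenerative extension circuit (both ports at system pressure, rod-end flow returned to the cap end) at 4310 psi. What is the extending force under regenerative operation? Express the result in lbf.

F ≈ 1.04e5 lbf

With equal pressure on both faces, forces on the annular region cancel; the net push is pressure × rod cross-section.
Rod cross-section A_rod = π/4 × (5.53 in)² = 24.02 in^2
F = P × A_rod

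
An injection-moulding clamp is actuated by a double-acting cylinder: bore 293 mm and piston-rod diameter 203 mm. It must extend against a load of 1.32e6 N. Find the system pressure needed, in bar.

P ≈ 196 bar

Cap-side area A_cap = π/4 × (293 mm)² = 67430 mm^2
P = F / A = 1.32e6 N / A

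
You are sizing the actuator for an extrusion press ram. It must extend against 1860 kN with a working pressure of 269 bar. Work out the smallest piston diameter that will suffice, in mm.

Extension force acts on the full piston face: F = P × (π/4)D².
D = √(4F / (πP)) = √(4 × 1860 kN / (π × 269 bar))

D ≈ 297 mm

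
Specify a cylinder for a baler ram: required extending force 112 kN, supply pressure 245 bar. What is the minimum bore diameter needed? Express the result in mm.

D ≈ 76.3 mm

Extension force acts on the full piston face: F = P × (π/4)D².
D = √(4F / (πP)) = √(4 × 112 kN / (π × 245 bar))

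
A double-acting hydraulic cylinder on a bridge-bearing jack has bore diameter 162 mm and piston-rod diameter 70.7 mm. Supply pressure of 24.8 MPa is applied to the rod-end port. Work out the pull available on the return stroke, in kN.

Rod-side annular area A_ann = π/4 × (162² − 70.7²) = 16690 mm^2
On retraction the pressure acts on the annular area (bore minus rod).
F = P × A_ann

F ≈ 414 kN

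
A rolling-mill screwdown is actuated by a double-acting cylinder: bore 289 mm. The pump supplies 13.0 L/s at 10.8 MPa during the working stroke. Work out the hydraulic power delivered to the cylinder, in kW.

W ≈ 140 kW

Hydraulic power = P × Q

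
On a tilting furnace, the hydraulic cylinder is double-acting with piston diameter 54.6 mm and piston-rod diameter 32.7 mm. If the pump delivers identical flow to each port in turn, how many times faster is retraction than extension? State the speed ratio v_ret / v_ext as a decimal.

v_ret/v_ext ≈ 1.56

Cap-side area A_cap = π/4 × (54.6 mm)² = 2341 mm^2
Rod-side annular area A_ann = π/4 × (54.6² − 32.7²) = 1502 mm^2
For equal Q, v ∝ 1/A, so v_ret/v_ext = A_cap/A_ann.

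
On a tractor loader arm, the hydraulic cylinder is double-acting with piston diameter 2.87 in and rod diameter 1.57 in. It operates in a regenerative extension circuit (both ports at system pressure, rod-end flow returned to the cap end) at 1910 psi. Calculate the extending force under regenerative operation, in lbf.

F ≈ 3700 lbf

With equal pressure on both faces, forces on the annular region cancel; the net push is pressure × rod cross-section.
Rod cross-section A_rod = π/4 × (1.57 in)² = 1.936 in^2
F = P × A_rod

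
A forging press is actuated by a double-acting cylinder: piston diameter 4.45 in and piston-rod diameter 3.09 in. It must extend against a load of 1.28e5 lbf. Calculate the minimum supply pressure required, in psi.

P ≈ 8230 psi

Cap-side area A_cap = π/4 × (4.45 in)² = 15.55 in^2
P = F / A = 1.28e5 lbf / A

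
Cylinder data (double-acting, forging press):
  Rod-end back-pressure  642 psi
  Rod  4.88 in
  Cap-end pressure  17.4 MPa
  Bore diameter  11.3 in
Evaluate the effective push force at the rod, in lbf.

F ≈ 2.01e5 lbf

Cap-side area A_cap = π/4 × (11.3 in)² = 100.3 in^2
Rod-side annular area A_ann = π/4 × (11.3² − 4.88²) = 81.58 in^2
Net thrust = P_cap·A_cap − P_rod·A_ann = 2.531e5 lbf − 52380 lbf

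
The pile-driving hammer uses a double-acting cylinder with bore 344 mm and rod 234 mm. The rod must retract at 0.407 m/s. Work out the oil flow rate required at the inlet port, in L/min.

Q ≈ 1220 L/min

Rod-side annular area A_ann = π/4 × (344² − 234²) = 49940 mm^2
Q = A × v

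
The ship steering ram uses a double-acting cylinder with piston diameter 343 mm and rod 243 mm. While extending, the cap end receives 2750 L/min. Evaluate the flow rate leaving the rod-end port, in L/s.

Cap-side area A_cap = π/4 × (343 mm)² = 92400 mm^2
Rod-side annular area A_ann = π/4 × (343² − 243²) = 46020 mm^2
Piston speed v = Q_in/A_cap; rod-end outflow Q_out = v × A_ann = Q_in × A_ann/A_cap.

Q_out ≈ 22.8 L/s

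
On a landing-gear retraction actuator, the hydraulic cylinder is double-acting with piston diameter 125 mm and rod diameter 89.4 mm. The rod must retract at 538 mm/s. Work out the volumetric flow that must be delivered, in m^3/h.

Q ≈ 11.6 m^3/h

Rod-side annular area A_ann = π/4 × (125² − 89.4²) = 5995 mm^2
Q = A × v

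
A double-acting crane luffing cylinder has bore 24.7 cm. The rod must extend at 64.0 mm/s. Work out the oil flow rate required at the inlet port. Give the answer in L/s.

Cap-side area A_cap = π/4 × (24.7 cm)² = 479.2 cm^2
Q = A × v

Q ≈ 3.07 L/s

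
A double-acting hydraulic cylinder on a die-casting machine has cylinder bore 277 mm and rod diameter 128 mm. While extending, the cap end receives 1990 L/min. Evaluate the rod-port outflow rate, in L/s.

Q_out ≈ 26.1 L/s

Cap-side area A_cap = π/4 × (277 mm)² = 60260 mm^2
Rod-side annular area A_ann = π/4 × (277² − 128²) = 47390 mm^2
Piston speed v = Q_in/A_cap; rod-end outflow Q_out = v × A_ann = Q_in × A_ann/A_cap.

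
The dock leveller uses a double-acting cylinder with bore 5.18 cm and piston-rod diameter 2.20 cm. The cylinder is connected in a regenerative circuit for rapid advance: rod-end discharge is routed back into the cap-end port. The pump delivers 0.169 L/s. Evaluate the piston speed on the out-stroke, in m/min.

v ≈ 26.7 m/min

In regeneration the rod-end outflow joins the pump flow into the cap end, so the net volume the pump must supply per unit advance equals the rod cross-section area.
Rod cross-section A_rod = π/4 × (2.20 cm)² = 3.801 cm^2
v = Q_pump / A_rod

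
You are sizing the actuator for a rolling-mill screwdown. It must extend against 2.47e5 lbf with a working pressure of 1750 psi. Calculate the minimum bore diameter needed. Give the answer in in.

D ≈ 13.4 in

Extension force acts on the full piston face: F = P × (π/4)D².
D = √(4F / (πP)) = √(4 × 2.47e5 lbf / (π × 1750 psi))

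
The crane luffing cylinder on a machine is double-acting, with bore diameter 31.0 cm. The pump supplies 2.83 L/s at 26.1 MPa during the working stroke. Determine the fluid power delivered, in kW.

W ≈ 73.9 kW

Hydraulic power = P × Q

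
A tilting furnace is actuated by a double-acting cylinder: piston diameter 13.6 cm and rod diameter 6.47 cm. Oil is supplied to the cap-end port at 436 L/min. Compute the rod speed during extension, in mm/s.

v ≈ 500 mm/s

Cap-side area A_cap = π/4 × (13.6 cm)² = 145.3 cm^2
v = Q / A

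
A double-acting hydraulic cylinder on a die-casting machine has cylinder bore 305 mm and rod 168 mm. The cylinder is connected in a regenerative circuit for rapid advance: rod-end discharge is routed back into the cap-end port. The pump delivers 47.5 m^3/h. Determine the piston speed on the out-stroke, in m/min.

v ≈ 35.7 m/min

In regeneration the rod-end outflow joins the pump flow into the cap end, so the net volume the pump must supply per unit advance equals the rod cross-section area.
Rod cross-section A_rod = π/4 × (168 mm)² = 22170 mm^2
v = Q_pump / A_rod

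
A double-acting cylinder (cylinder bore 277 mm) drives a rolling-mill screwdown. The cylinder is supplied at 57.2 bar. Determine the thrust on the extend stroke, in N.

Cap-side area A_cap = π/4 × (277 mm)² = 60260 mm^2
F = P × A_cap = 57.2 bar × A_cap

F ≈ 3.45e5 N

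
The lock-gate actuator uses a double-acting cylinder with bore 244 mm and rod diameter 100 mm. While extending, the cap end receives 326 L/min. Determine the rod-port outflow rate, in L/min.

Q_out ≈ 271 L/min

Cap-side area A_cap = π/4 × (244 mm)² = 46760 mm^2
Rod-side annular area A_ann = π/4 × (244² − 100²) = 38910 mm^2
Piston speed v = Q_in/A_cap; rod-end outflow Q_out = v × A_ann = Q_in × A_ann/A_cap.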